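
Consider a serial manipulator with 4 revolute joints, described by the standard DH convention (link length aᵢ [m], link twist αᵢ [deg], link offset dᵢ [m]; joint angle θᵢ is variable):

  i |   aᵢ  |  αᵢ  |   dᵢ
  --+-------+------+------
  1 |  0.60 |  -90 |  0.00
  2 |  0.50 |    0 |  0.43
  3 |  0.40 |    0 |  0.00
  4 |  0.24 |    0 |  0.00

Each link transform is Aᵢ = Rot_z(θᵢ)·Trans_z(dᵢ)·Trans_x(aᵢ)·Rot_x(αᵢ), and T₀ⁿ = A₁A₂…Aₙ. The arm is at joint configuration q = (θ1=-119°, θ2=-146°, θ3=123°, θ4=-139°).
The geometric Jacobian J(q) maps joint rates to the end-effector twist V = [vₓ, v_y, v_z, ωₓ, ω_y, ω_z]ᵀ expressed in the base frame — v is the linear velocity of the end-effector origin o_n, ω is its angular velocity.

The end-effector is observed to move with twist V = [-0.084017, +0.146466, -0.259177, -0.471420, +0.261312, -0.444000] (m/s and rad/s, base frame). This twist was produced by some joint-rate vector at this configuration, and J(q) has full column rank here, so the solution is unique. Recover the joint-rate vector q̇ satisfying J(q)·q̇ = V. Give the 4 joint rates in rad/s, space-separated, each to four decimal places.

o_n = [0.2183, -0.4931, 0.5101]
J₁: ẑ×o_n = [0.4931, 0.2183, -0.0000], ω = ẑ
J2: z=[0.8746, -0.4848, 0.0000] o=[-0.2909, -0.5248, 0.0000] → [-0.2473, -0.4461, 0.2746, 0.8746, -0.4848, 0.0000]
J3: z=[0.8746, -0.4848, 0.0000] o=[0.2862, -0.3707, 0.2796] → [-0.1117, -0.2016, -0.1399, 0.8746, -0.4848, 0.0000]
J4: z=[0.8746, -0.4848, 0.0000] o=[0.1077, -0.6927, 0.4359] → [-0.0360, -0.0649, 0.2283, 0.8746, -0.4848, 0.0000]
q̇ = J⁺·V = [-0.4440, -0.6500, 0.2880, -0.1770]

-0.4440 -0.6500 0.2880 -0.1770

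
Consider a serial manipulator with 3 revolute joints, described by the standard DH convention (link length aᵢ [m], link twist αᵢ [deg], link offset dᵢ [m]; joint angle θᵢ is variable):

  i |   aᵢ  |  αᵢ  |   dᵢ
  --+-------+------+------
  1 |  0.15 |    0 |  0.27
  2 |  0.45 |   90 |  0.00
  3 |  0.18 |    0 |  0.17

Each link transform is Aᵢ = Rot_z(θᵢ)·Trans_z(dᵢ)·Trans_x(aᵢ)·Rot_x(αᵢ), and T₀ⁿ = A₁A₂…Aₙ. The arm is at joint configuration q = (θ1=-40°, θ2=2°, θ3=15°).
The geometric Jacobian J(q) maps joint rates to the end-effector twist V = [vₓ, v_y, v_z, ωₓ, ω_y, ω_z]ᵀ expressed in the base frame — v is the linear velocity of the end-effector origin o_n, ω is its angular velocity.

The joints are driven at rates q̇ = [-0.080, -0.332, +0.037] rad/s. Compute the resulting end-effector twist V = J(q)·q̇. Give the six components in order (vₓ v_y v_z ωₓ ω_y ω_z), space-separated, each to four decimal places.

o_n = [0.5019, -0.6145, 0.3166]
J₁: ẑ×o_n = [0.6145, 0.5019, -0.0000], ω = ẑ
J2: z=[0.0000, 0.0000, 1.0000] o=[0.1149, -0.0964, 0.2700] → [0.5181, 0.3870, -0.0000, 0.0000, 0.0000, 1.0000]
J3: z=[-0.6157, -0.7880, 0.0000] o=[0.4695, -0.3735, 0.2700] → [-0.0367, 0.0287, 0.1739, -0.6157, -0.7880, 0.0000]
V = J·q̇ = [-0.2225, -0.1676, 0.0064, -0.0228, -0.0292, -0.4120]

-0.2225 -0.1676 0.0064 -0.0228 -0.0292 -0.4120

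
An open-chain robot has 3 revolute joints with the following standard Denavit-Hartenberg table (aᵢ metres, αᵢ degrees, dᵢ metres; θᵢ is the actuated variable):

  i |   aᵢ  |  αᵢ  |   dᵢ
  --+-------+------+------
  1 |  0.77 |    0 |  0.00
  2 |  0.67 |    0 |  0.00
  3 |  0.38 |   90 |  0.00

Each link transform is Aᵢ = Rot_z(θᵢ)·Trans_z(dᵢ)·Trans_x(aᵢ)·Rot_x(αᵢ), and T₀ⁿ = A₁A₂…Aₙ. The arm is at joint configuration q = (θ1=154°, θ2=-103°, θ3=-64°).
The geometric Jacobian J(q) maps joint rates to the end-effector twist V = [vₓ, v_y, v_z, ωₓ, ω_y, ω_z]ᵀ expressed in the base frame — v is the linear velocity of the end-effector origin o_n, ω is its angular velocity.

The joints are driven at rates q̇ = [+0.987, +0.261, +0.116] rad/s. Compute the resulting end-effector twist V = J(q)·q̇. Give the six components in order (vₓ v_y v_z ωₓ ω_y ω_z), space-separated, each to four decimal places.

-0.8664 0.3482 0.0000 0.0000 0.0000 1.3640

o_n = [0.0998, 0.7728, 0.0000]
J₁: ẑ×o_n = [-0.7728, 0.0998, 0.0000], ω = ẑ
J2: z=[0.0000, 0.0000, 1.0000] o=[-0.6921, 0.3375, 0.0000] → [-0.4352, 0.7919, 0.0000, 0.0000, 0.0000, 1.0000]
J3: z=[0.0000, 0.0000, 1.0000] o=[-0.2704, 0.8582, 0.0000] → [0.0855, 0.3703, -0.0000, 0.0000, 0.0000, 1.0000]
V = J·q̇ = [-0.8664, 0.3482, 0.0000, 0.0000, 0.0000, 1.3640]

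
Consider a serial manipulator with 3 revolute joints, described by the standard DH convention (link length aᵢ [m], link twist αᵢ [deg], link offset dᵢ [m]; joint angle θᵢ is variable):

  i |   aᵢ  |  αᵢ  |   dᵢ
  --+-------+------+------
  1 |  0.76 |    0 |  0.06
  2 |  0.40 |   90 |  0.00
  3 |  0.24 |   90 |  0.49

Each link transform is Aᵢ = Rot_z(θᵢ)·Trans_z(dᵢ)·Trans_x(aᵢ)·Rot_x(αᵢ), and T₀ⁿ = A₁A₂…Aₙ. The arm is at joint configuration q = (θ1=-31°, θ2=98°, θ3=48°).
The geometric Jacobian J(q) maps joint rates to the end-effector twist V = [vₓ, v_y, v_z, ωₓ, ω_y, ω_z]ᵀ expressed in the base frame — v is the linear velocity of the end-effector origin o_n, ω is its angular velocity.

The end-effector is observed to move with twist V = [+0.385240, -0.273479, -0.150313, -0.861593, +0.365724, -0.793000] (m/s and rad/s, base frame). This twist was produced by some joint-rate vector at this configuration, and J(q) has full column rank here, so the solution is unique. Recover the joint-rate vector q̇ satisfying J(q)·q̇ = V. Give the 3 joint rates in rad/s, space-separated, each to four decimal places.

0.1600 -0.9530 -0.9360

o_n = [1.3215, -0.0669, 0.2384]
J₁: ẑ×o_n = [0.0669, 1.3215, -0.0000], ω = ẑ
J2: z=[0.0000, 0.0000, 1.0000] o=[0.6514, -0.3914, 0.0600] → [-0.3246, 0.6701, 0.0000, 0.0000, 0.0000, 1.0000]
J3: z=[0.9205, -0.3907, 0.0000] o=[0.8077, -0.0232, 0.0600] → [-0.0697, -0.1642, 0.1606, 0.9205, -0.3907, 0.0000]
q̇ = J⁺·V = [0.1600, -0.9530, -0.9360]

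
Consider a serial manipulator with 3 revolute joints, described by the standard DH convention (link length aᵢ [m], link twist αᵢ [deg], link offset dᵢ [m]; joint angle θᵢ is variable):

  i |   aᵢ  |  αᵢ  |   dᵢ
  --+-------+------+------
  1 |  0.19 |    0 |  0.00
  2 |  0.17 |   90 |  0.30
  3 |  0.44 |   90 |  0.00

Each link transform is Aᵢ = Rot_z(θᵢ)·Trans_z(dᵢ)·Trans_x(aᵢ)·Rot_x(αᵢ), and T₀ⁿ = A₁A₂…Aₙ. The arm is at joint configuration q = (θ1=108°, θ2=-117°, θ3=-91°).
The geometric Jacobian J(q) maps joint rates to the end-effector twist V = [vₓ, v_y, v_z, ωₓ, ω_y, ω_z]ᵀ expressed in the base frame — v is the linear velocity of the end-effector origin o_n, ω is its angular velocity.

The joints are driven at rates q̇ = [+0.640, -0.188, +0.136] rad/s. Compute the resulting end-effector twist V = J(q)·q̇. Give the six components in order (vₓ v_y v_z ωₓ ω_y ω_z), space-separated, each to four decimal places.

-0.0451 0.0255 -0.0010 -0.0213 -0.1343 0.4520

o_n = [0.1016, 0.1553, -0.1399]
J₁: ẑ×o_n = [-0.1553, 0.1016, 0.0000], ω = ẑ
J2: z=[0.0000, 0.0000, 1.0000] o=[-0.0587, 0.1807, 0.0000] → [0.0254, 0.1603, -0.0000, 0.0000, 0.0000, 1.0000]
J3: z=[-0.1564, -0.9877, 0.0000] o=[0.1092, 0.1541, 0.3000] → [0.4345, -0.0688, -0.0077, -0.1564, -0.9877, 0.0000]
V = J·q̇ = [-0.0451, 0.0255, -0.0010, -0.0213, -0.1343, 0.4520]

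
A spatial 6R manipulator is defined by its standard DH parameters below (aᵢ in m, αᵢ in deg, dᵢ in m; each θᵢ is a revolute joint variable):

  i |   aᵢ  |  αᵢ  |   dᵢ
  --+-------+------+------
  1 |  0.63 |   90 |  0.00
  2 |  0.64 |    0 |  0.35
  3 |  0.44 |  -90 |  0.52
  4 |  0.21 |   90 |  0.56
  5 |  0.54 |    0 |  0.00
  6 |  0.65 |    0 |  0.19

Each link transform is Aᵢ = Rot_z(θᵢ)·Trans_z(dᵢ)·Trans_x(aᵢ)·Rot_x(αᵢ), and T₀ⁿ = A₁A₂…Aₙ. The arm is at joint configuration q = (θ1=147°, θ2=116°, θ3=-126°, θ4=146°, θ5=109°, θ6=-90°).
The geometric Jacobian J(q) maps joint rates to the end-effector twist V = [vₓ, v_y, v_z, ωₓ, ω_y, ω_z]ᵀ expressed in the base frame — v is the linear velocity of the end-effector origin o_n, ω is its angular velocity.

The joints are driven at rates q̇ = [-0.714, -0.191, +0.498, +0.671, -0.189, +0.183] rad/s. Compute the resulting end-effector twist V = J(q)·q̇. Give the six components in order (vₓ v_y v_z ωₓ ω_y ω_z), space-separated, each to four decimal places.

1.1466 0.0296 0.2283 0.0750 0.3233 -0.0526

o_n = [-0.2963, 0.6094, 1.8365]
J₁: ẑ×o_n = [-0.6094, -0.2963, 0.0000], ω = ẑ
J2: z=[0.5446, 0.8387, 0.0000] o=[-0.5284, 0.3431, 0.0000] → [1.5402, -1.0002, -0.0496, 0.5446, 0.8387, 0.0000]
J3: z=[0.5446, 0.8387, 0.0000] o=[-0.1024, 0.4839, 0.5752] → [1.0578, -0.6869, 0.2309, 0.5446, 0.8387, 0.0000]
J4: z=[-0.1456, 0.0946, 0.9848] o=[-0.1826, 1.1560, 0.4988] → [0.6648, 0.0829, 0.0904, -0.1456, 0.0946, 0.9848]
J5: z=[-0.9134, -0.3954, -0.0971] o=[-0.1844, 1.0171, 1.0805] → [-0.3385, 0.7013, 0.3281, -0.9134, -0.3954, -0.0971]
J6: z=[-0.9134, -0.3954, -0.0971] o=[-0.3256, 1.2260, 1.5581] → [-0.1700, 0.2515, 0.5748, -0.9134, -0.3954, -0.0971]
V = J·q̇ = [1.1466, 0.0296, 0.2283, 0.0750, 0.3233, -0.0526]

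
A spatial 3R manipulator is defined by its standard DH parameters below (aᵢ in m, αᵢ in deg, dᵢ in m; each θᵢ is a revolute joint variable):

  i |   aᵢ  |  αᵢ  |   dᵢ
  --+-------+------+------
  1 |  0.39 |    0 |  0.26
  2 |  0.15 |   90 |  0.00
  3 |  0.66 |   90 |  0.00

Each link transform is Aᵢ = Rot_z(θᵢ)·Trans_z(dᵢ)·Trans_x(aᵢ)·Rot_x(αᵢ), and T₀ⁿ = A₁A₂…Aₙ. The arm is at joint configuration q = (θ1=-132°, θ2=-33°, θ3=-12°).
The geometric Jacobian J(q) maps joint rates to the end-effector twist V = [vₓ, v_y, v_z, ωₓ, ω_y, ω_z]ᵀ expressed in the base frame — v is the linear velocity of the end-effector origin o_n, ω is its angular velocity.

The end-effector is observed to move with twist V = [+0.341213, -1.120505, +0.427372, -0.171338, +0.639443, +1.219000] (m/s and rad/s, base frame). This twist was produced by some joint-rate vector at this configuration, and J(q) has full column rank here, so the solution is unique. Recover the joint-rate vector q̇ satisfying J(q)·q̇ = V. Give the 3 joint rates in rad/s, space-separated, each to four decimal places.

o_n = [-1.0294, -0.4957, 0.1228]
J₁: ẑ×o_n = [0.4957, -1.0294, 0.0000], ω = ẑ
J2: z=[0.0000, 0.0000, 1.0000] o=[-0.2610, -0.2898, 0.2600] → [0.2059, -0.7685, 0.0000, 0.0000, 0.0000, 1.0000]
J3: z=[-0.2588, 0.9659, 0.0000] o=[-0.4058, -0.3286, 0.2600] → [-0.1325, -0.0355, 0.6456, -0.2588, 0.9659, 0.0000]
q̇ = J⁺·V = [0.6140, 0.6050, 0.6620]

0.6140 0.6050 0.6620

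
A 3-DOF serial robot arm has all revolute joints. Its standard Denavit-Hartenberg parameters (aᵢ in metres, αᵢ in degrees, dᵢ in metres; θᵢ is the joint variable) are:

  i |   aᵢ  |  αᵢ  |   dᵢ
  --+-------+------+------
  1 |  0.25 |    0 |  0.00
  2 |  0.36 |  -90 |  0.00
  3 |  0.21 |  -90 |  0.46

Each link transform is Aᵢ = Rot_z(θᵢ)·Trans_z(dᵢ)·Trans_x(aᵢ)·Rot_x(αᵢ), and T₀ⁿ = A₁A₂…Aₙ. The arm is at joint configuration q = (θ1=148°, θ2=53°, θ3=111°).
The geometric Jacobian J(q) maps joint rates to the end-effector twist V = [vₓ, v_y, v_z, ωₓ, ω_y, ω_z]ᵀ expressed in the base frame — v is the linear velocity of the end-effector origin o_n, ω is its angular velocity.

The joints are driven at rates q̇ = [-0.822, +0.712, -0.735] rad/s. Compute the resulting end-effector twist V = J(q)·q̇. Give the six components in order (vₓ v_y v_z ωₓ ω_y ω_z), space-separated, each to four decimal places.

o_n = [-0.3130, -0.3990, -0.1961]
J₁: ẑ×o_n = [0.3990, -0.3130, 0.0000], ω = ẑ
J2: z=[0.0000, 0.0000, 1.0000] o=[-0.2120, 0.1325, 0.0000] → [0.5315, -0.1010, 0.0000, 0.0000, 0.0000, 1.0000]
J3: z=[0.3584, -0.9336, 0.0000] o=[-0.5481, 0.0035, 0.0000] → [0.1830, 0.0703, 0.0753, 0.3584, -0.9336, 0.0000]
V = J·q̇ = [-0.0841, 0.1337, -0.0553, -0.2634, 0.6862, -0.1100]

-0.0841 0.1337 -0.0553 -0.2634 0.6862 -0.1100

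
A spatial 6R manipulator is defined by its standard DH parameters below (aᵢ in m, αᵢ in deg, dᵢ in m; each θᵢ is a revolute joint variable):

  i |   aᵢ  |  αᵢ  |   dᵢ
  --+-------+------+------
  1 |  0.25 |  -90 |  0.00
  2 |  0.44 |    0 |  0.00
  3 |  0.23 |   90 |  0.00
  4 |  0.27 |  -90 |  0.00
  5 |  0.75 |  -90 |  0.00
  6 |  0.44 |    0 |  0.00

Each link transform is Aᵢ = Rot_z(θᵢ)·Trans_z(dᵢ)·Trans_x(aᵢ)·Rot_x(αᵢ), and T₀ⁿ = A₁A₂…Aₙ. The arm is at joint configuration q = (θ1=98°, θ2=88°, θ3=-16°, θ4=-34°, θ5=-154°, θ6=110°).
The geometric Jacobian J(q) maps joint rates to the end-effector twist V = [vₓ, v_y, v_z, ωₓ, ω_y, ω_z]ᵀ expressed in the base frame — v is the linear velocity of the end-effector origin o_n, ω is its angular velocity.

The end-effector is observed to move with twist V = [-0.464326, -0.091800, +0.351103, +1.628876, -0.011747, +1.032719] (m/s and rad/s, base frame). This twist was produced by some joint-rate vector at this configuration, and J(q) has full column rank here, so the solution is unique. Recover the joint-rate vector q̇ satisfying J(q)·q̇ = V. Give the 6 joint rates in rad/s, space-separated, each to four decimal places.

o_n = [0.1285, 0.4685, -0.1454]
J₁: ẑ×o_n = [-0.4685, 0.1285, 0.0000], ω = ẑ
J2: z=[-0.9903, -0.1392, 0.0000] o=[-0.0348, 0.2476, 0.0000] → [0.0202, -0.1440, -0.1961, -0.9903, -0.1392, 0.0000]
J3: z=[-0.9903, -0.1392, 0.0000] o=[-0.0369, 0.2628, -0.4397] → [-0.0410, 0.2915, -0.1807, -0.9903, -0.1392, 0.0000]
J4: z=[-0.1324, 0.9418, 0.3090] o=[-0.0468, 0.3332, -0.6585] → [0.4414, 0.1221, -0.1830, -0.1324, 0.9418, 0.3090]
J5: z=[-0.8450, 0.0557, -0.5318] o=[0.0931, 0.4227, -0.8714] → [0.0648, 0.5946, -0.0407, -0.8450, 0.0557, -0.5318]
J6: z=[0.1082, 0.9918, -0.0679] o=[-0.2997, 0.5088, -0.2383] → [0.0894, -0.0391, -0.4291, 0.1082, 0.9918, -0.0679]
q̇ = J⁺·V = [0.8860, -0.8640, -0.5450, -0.0510, -0.2870, -0.1450]

0.8860 -0.8640 -0.5450 -0.0510 -0.2870 -0.1450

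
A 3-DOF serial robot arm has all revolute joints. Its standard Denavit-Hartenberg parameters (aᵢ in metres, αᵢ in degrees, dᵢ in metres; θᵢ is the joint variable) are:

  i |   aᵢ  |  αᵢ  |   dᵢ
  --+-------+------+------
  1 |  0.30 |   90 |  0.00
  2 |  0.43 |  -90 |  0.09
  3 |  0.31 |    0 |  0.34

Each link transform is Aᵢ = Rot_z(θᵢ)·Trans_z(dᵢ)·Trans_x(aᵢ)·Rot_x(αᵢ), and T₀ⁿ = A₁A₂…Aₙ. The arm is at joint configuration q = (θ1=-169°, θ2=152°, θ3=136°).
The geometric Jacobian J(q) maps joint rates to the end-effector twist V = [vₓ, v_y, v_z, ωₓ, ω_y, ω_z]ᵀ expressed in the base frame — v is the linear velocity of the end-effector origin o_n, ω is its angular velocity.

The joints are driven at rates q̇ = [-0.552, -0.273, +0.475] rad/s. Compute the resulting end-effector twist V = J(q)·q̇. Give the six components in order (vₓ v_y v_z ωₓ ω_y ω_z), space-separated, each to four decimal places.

o_n = [0.0655, -0.1150, -0.2030]
J₁: ẑ×o_n = [0.1150, 0.0655, -0.0000], ω = ẑ
J2: z=[-0.1908, 0.9816, 0.0000] o=[-0.2945, -0.0572, 0.0000] → [-0.1993, -0.0387, -0.3424, -0.1908, 0.9816, 0.0000]
J3: z=[0.4608, 0.0896, -0.8829] o=[0.0610, 0.1035, 0.2019] → [-0.2292, 0.1826, -0.1011, 0.4608, 0.0896, -0.8829]
V = J·q̇ = [-0.1179, 0.0611, 0.0455, 0.2710, -0.2254, -0.9714]

-0.1179 0.0611 0.0455 0.2710 -0.2254 -0.9714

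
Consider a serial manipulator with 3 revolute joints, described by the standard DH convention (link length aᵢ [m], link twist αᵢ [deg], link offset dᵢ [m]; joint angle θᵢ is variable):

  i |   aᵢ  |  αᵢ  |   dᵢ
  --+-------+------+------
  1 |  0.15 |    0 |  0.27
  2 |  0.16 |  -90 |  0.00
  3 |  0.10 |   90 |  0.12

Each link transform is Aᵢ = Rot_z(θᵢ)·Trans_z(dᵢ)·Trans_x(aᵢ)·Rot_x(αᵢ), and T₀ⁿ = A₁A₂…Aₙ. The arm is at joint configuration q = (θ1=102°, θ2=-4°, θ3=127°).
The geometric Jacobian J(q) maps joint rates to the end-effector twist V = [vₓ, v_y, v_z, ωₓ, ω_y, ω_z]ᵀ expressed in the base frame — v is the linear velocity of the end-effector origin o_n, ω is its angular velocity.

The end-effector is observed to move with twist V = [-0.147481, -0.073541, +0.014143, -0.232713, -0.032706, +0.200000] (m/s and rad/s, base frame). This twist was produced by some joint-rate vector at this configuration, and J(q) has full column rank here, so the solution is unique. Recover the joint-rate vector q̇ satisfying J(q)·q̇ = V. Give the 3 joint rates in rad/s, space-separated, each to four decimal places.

0.9110 -0.7110 0.2350

o_n = [-0.1639, 0.2289, 0.1901]
J₁: ẑ×o_n = [-0.2289, -0.1639, 0.0000], ω = ẑ
J2: z=[0.0000, 0.0000, 1.0000] o=[-0.0312, 0.1467, 0.2700] → [-0.0821, -0.1327, 0.0000, 0.0000, 0.0000, 1.0000]
J3: z=[-0.9903, -0.1392, 0.0000] o=[-0.0535, 0.3052, 0.2700] → [0.0111, -0.0791, 0.0602, -0.9903, -0.1392, 0.0000]
q̇ = J⁺·V = [0.9110, -0.7110, 0.2350]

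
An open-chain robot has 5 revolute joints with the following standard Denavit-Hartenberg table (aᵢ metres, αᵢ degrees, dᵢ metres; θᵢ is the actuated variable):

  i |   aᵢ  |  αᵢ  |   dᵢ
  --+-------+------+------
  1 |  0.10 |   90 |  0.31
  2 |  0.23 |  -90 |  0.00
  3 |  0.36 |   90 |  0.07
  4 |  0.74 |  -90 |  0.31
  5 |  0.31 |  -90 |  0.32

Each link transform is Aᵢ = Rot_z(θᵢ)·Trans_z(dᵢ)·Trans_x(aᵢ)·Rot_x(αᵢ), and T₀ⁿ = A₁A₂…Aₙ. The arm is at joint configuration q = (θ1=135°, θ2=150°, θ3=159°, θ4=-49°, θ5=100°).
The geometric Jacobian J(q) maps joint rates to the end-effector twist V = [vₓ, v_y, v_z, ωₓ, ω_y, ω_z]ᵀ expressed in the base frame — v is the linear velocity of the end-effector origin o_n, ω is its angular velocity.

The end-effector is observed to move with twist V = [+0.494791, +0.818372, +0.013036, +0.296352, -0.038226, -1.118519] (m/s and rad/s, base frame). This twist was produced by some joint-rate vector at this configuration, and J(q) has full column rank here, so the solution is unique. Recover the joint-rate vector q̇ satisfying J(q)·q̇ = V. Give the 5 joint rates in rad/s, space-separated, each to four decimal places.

-0.0020 -0.1210 0.8930 -0.4100 0.2930

o_n = [-0.8838, 0.3446, 0.1410]
J₁: ẑ×o_n = [-0.3446, -0.8838, 0.0000], ω = ẑ
J2: z=[0.7071, 0.7071, 0.0000] o=[-0.0707, 0.0707, 0.3100] → [-0.1195, 0.1195, 0.7686, 0.7071, 0.7071, 0.0000]
J3: z=[0.3536, -0.3536, -0.8660] o=[0.0701, -0.0701, 0.4250] → [0.4596, 0.9265, -0.1906, 0.3536, -0.3536, -0.8660]
J4: z=[-0.4407, -0.8796, 0.1792] o=[-0.2022, 0.0197, 0.1963] → [-0.0095, -0.1465, -0.7427, -0.4407, -0.8796, 0.1792]
J5: z=[-0.3908, 0.0083, -0.9205] o=[-0.9368, 0.0990, 0.5089] → [0.2230, -0.1926, -0.0964, -0.3908, 0.0083, -0.9205]
q̇ = J⁺·V = [-0.0020, -0.1210, 0.8930, -0.4100, 0.2930]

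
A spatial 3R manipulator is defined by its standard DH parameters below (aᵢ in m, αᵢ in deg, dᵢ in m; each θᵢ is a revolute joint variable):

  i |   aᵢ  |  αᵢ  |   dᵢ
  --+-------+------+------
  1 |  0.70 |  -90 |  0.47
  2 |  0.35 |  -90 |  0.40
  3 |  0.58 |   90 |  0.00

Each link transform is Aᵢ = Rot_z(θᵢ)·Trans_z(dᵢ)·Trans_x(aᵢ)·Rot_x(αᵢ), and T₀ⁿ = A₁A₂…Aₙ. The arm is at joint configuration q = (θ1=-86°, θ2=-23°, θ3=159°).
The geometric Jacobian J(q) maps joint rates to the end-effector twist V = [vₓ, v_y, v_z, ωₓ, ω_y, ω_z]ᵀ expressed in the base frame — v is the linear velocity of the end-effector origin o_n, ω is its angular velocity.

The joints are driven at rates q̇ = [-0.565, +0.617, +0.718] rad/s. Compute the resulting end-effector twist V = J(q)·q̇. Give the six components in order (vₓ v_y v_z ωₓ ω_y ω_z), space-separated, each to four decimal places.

0.0874 0.0813 0.0504 0.6351 -0.2368 -1.2259

o_n = [0.2282, -0.5091, 0.3952]
J₁: ẑ×o_n = [0.5091, 0.2282, -0.0000], ω = ẑ
J2: z=[0.9976, 0.0698, 0.0000] o=[0.0488, -0.6983, 0.4700] → [-0.0052, 0.0746, 0.1763, 0.9976, 0.0698, 0.0000]
J3: z=[0.0273, -0.3898, -0.9205] o=[0.4703, -0.9918, 0.6068] → [0.5268, 0.2286, -0.0812, 0.0273, -0.3898, -0.9205]
V = J·q̇ = [0.0874, 0.0813, 0.0504, 0.6351, -0.2368, -1.2259]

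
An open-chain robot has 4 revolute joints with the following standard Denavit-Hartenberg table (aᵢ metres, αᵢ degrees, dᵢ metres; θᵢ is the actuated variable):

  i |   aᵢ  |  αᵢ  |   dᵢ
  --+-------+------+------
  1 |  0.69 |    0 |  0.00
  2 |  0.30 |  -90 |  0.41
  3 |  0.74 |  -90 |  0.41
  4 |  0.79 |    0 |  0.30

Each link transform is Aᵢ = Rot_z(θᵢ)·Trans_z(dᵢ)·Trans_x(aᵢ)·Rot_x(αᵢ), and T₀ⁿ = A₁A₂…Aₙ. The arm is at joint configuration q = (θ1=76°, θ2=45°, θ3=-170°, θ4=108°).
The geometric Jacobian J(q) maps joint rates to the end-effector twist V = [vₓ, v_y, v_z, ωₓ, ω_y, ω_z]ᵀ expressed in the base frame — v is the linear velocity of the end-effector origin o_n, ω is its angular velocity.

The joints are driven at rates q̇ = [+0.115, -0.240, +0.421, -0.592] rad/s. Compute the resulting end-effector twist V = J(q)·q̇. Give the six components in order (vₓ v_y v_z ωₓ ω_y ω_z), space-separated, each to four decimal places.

0.1971 -0.1895 0.2609 -0.3079 -0.3049 -0.7080

o_n = [0.5297, 0.7285, 0.7916]
J₁: ẑ×o_n = [-0.7285, 0.5297, 0.0000], ω = ẑ
J2: z=[0.0000, 0.0000, 1.0000] o=[0.1669, 0.6695, 0.0000] → [-0.0590, 0.3628, 0.0000, 0.0000, 0.0000, 1.0000]
J3: z=[-0.8572, -0.5150, 0.0000] o=[0.0124, 0.9267, 0.4100] → [-0.1965, 0.3271, 0.4362, -0.8572, -0.5150, 0.0000]
J4: z=[-0.0894, 0.1488, 0.9848] o=[0.0363, 0.0908, 0.5385] → [-0.5903, 0.5085, -0.1305, -0.0894, 0.1488, 0.9848]
V = J·q̇ = [0.1971, -0.1895, 0.2609, -0.3079, -0.3049, -0.7080]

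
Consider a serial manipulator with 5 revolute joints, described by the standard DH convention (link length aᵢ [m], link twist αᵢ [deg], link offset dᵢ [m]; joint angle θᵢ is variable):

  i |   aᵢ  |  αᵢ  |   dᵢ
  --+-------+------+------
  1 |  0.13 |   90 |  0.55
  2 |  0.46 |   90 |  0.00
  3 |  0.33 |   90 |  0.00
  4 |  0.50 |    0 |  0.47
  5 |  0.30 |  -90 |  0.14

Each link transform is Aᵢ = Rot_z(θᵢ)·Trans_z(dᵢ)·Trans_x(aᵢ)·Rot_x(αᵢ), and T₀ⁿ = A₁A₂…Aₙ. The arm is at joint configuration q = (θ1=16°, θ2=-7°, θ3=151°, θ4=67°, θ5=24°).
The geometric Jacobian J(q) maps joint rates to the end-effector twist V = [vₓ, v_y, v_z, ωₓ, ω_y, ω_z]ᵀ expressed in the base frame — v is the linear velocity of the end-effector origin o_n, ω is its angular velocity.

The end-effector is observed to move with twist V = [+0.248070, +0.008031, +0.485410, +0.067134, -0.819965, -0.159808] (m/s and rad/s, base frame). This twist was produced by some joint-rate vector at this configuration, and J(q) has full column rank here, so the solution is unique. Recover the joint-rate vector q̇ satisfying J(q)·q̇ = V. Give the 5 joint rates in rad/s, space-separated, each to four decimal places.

0.3080 0.9930 0.4840 -0.9420 0.7290

o_n = [0.5395, -0.6627, -0.2412]
J₁: ẑ×o_n = [0.6627, 0.5395, -0.0000], ω = ẑ
J2: z=[0.2756, -0.9613, 0.0000] o=[0.1250, 0.0358, 0.5500] → [0.7606, 0.2181, 0.2059, 0.2756, -0.9613, 0.0000]
J3: z=[-0.1171, -0.0336, -0.9925] o=[0.5638, 0.1617, 0.4939] → [-0.7935, -0.0619, 0.0958, -0.1171, -0.0336, -0.9925]
J4: z=[0.7036, -0.7081, -0.0591] o=[0.3326, -0.0711, 0.5291] → [0.5105, 0.5298, -0.2697, 0.7036, -0.7081, -0.0591]
J5: z=[0.7036, -0.7081, -0.0591] o=[0.4724, -0.5571, 0.0653] → [0.2108, 0.2117, -0.0268, 0.7036, -0.7081, -0.0591]
q̇ = J⁺·V = [0.3080, 0.9930, 0.4840, -0.9420, 0.7290]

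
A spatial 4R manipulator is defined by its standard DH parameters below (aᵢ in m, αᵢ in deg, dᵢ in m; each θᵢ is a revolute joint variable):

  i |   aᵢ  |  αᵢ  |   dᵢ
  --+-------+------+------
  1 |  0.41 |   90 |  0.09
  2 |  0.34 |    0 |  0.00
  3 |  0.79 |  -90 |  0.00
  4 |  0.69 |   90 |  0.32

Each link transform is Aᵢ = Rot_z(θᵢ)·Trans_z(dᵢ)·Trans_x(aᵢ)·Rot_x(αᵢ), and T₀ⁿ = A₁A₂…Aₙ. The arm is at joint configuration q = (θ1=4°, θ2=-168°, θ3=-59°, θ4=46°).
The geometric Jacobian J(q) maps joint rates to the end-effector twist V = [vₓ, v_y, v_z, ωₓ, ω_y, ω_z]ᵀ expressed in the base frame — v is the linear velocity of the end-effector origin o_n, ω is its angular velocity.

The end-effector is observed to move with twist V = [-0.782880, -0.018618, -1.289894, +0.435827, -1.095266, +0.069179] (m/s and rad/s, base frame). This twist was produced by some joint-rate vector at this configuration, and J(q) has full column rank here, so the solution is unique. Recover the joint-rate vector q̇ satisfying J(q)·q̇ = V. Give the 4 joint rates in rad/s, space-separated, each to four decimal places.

-0.2650 0.7000 0.4230 -0.4900

o_n = [-1.0544, 0.4238, 0.7294]
J₁: ẑ×o_n = [-0.4238, -1.0544, 0.0000], ω = ẑ
J2: z=[0.0698, -0.9976, 0.0000] o=[0.4090, 0.0286, 0.0900] → [-0.6378, -0.0446, -1.4323, 0.0698, -0.9976, 0.0000]
J3: z=[0.0698, -0.9976, 0.0000] o=[0.0772, 0.0054, 0.0193] → [-0.7083, -0.0495, -1.0997, 0.0698, -0.9976, 0.0000]
J4: z=[-0.7296, -0.0510, -0.6820] o=[-0.4602, -0.0322, 0.5971] → [0.3042, 0.5018, -0.3630, -0.7296, -0.0510, -0.6820]
q̇ = J⁺·V = [-0.2650, 0.7000, 0.4230, -0.4900]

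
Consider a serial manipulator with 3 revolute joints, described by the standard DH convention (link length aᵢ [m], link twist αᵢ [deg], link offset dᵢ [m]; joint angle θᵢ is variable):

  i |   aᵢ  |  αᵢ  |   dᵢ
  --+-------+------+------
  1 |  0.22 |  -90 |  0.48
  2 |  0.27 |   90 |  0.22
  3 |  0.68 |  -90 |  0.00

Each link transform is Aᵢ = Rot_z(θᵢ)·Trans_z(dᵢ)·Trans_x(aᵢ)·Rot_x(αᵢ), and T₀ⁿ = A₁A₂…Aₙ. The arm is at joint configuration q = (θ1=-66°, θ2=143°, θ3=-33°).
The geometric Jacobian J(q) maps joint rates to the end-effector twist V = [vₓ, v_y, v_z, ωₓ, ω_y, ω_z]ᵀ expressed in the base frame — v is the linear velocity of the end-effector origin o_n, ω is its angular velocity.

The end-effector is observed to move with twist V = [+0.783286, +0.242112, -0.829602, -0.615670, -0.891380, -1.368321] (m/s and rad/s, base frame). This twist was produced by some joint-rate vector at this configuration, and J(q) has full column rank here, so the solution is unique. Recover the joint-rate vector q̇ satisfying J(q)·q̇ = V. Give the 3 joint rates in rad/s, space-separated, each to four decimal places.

o_n = [-0.3208, 0.3509, -0.0257]
J₁: ẑ×o_n = [-0.3509, -0.3208, 0.0000], ω = ẑ
J2: z=[0.9135, 0.4067, 0.0000] o=[0.0895, -0.2010, 0.4800] → [-0.2057, 0.4620, 0.6711, 0.9135, 0.4067, 0.0000]
J3: z=[0.2448, -0.5498, -0.7986] o=[0.2028, 0.0855, 0.3175] → [0.4007, 0.5022, -0.2229, 0.2448, -0.5498, -0.7986]
q̇ = J⁺·V = [-0.6200, -0.9250, 0.9370]

-0.6200 -0.9250 0.9370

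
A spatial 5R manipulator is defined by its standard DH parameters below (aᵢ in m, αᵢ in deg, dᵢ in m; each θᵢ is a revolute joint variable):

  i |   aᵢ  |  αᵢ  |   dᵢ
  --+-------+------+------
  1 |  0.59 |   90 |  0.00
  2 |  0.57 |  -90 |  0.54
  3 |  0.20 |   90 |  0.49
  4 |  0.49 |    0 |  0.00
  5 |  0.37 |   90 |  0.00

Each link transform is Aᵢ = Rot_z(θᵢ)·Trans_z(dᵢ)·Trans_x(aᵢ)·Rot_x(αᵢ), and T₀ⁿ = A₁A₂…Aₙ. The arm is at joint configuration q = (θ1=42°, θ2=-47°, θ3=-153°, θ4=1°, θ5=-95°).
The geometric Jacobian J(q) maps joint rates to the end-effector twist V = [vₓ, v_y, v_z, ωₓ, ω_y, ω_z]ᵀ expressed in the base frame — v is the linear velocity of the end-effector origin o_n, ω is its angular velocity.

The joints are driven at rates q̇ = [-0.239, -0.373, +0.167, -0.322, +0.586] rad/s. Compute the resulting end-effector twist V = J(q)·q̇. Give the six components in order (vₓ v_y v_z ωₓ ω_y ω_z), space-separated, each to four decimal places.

o_n = [1.0609, -0.1771, 0.1042]
J₁: ẑ×o_n = [0.1771, 1.0609, -0.0000], ω = ẑ
J2: z=[0.6691, -0.7431, 0.0000] o=[0.4385, 0.3948, 0.0000] → [-0.0774, -0.0697, 0.0799, 0.6691, -0.7431, 0.0000]
J3: z=[0.5435, 0.4894, 0.6820] o=[1.0887, 0.2536, -0.4169] → [0.5488, -0.3022, -0.2205, 0.5435, 0.4894, 0.6820]
J4: z=[-0.8263, 0.4550, 0.3320] o=[1.3254, 0.3446, 0.0476] → [0.1990, -0.0411, 0.5515, -0.8263, 0.4550, 0.3320]
J5: z=[-0.8263, 0.4550, 0.3320] o=[1.2577, -0.0157, 0.3727] → [-0.0686, -0.2872, 0.2229, -0.8263, 0.4550, 0.3320]
V = J·q̇ = [-0.0261, -0.4331, -0.1136, -0.3770, 0.4790, -0.0375]

-0.0261 -0.4331 -0.1136 -0.3770 0.4790 -0.0375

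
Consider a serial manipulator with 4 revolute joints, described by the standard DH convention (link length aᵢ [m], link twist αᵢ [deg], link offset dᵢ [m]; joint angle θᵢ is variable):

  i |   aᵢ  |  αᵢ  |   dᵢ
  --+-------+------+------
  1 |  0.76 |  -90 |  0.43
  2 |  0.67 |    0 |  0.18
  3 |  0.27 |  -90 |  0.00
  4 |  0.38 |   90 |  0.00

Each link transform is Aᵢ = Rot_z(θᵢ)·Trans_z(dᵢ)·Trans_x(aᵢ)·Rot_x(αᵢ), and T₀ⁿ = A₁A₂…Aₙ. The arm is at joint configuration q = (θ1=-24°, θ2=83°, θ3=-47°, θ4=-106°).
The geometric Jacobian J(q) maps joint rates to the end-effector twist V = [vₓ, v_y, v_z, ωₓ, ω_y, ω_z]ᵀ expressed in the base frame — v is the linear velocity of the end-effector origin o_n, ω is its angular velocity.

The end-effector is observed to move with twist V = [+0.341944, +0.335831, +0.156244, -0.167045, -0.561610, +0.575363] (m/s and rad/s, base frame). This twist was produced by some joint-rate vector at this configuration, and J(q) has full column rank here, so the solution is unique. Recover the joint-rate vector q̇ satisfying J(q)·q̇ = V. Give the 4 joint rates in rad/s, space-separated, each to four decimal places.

o_n = [1.1128, 0.1014, -0.3321]
J₁: ẑ×o_n = [-0.1014, 1.1128, 0.0000], ω = ẑ
J2: z=[0.4067, 0.9135, 0.0000] o=[0.6943, -0.3091, 0.4300] → [-0.6963, 0.3100, -0.2153, 0.4067, 0.9135, 0.0000]
J3: z=[0.4067, 0.9135, 0.0000] o=[0.8421, -0.1779, -0.2350] → [-0.0887, 0.0395, -0.1337, 0.4067, 0.9135, 0.0000]
J4: z=[-0.5370, 0.2391, -0.8090] o=[1.0417, -0.2667, -0.3937] → [0.3126, -0.0245, -0.2147, -0.5370, 0.2391, -0.8090]
q̇ = J⁺·V = [0.4710, -0.6230, 0.0420, -0.1290]

0.4710 -0.6230 0.0420 -0.1290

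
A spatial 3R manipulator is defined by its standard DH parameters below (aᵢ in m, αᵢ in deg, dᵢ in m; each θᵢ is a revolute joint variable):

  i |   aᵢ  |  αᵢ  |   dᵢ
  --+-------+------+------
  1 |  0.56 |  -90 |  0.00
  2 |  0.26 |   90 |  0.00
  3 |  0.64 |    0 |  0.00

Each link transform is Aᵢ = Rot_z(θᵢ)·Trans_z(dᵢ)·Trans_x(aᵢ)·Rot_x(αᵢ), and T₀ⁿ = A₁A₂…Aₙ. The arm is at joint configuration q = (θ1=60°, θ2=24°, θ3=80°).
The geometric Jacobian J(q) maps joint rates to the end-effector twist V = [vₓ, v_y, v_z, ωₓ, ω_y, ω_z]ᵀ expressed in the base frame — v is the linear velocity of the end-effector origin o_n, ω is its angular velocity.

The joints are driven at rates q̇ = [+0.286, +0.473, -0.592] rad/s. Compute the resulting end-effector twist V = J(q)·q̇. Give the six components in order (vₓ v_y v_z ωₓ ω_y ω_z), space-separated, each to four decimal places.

o_n = [-0.0963, 1.0937, -0.1510]
J₁: ẑ×o_n = [-1.0937, -0.0963, 0.0000], ω = ẑ
J2: z=[-0.8660, 0.5000, 0.0000] o=[0.2800, 0.4850, 0.0000] → [-0.0755, -0.1307, -0.3390, -0.8660, 0.5000, 0.0000]
J3: z=[0.2034, 0.3522, 0.9135] o=[0.3988, 0.6907, -0.1058] → [-0.3841, -0.4431, 0.2564, 0.2034, 0.3522, 0.9135]
V = J·q̇ = [-0.1211, 0.1729, -0.3121, -0.5300, 0.0280, -0.2548]

-0.1211 0.1729 -0.3121 -0.5300 0.0280 -0.2548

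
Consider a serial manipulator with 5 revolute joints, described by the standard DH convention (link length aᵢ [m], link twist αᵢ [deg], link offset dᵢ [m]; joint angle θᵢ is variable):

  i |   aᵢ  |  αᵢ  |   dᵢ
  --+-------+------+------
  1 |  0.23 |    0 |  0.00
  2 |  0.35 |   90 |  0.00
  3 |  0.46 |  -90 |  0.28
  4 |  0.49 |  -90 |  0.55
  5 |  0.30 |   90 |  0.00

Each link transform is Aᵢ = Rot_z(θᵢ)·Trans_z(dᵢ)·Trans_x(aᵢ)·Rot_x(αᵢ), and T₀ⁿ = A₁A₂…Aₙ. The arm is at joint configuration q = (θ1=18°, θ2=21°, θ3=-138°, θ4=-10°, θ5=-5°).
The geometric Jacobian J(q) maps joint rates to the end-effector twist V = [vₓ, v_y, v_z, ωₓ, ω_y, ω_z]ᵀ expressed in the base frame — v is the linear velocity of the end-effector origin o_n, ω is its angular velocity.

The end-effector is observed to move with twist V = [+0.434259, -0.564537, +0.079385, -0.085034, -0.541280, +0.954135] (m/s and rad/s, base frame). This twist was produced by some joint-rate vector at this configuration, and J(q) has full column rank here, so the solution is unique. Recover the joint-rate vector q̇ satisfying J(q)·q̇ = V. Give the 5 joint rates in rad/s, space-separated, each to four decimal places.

o_n = [0.3384, -0.3686, -1.2558]
J₁: ẑ×o_n = [0.3686, 0.3384, -0.0000], ω = ẑ
J2: z=[0.0000, 0.0000, 1.0000] o=[0.2187, 0.0711, 0.0000] → [0.4396, 0.1197, -0.0000, 0.0000, 0.0000, 1.0000]
J3: z=[0.6293, -0.7771, 0.0000] o=[0.4907, 0.2913, 0.0000] → [0.9759, 0.7903, -0.5337, 0.6293, -0.7771, 0.0000]
J4: z=[0.5200, 0.4211, -0.7431] o=[0.4013, -0.1414, -0.3078] → [-0.5680, 0.5397, -0.0917, 0.5200, 0.4211, -0.7431]
J5: z=[-0.7200, 0.6841, -0.1162] o=[0.4622, -0.2016, -1.0394] → [-0.1674, -0.1414, 0.2049, -0.7200, 0.6841, -0.1162]
q̇ = J⁺·V = [-0.3920, 0.7260, -0.2720, -0.7330, -0.6490]

-0.3920 0.7260 -0.2720 -0.7330 -0.6490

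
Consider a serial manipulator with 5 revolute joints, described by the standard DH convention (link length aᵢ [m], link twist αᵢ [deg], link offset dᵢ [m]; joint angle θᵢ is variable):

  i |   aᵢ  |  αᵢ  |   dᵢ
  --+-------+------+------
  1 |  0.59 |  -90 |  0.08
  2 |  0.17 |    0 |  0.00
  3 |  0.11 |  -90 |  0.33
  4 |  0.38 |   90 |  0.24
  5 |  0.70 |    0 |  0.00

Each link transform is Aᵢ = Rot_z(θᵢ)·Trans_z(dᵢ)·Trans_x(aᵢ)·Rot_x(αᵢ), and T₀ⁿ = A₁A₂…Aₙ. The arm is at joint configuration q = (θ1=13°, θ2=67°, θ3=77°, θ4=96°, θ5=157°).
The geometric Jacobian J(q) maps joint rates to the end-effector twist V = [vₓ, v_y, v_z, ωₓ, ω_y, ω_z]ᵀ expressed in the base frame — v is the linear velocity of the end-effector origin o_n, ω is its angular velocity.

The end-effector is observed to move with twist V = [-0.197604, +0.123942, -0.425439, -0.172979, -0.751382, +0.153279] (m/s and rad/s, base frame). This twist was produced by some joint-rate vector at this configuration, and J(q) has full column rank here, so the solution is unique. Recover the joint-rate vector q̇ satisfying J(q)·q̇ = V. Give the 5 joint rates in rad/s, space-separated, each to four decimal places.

0.2910 -0.7620 0.1060 0.0870 0.3560

o_n = [0.1036, 0.6324, 0.2581]
J₁: ẑ×o_n = [-0.6324, 0.1036, 0.0000], ω = ẑ
J2: z=[-0.2250, 0.9744, 0.0000] o=[0.5749, 0.1327, 0.0800] → [0.1735, 0.0401, 0.3468, -0.2250, 0.9744, 0.0000]
J3: z=[-0.2250, 0.9744, 0.0000] o=[0.6396, 0.1477, -0.0765] → [0.3260, 0.0753, 0.4132, -0.2250, 0.9744, 0.0000]
J4: z=[-0.5727, -0.1322, 0.8090] o=[0.4787, 0.4492, -0.1411] → [-0.2010, -0.0748, -0.1545, -0.5727, -0.1322, 0.8090]
J5: z=[-0.7604, -0.2828, -0.5846] o=[0.4575, 0.0564, 0.0764] → [0.2853, 0.3450, -0.5381, -0.7604, -0.2828, -0.5846]
q̇ = J⁺·V = [0.2910, -0.7620, 0.1060, 0.0870, 0.3560]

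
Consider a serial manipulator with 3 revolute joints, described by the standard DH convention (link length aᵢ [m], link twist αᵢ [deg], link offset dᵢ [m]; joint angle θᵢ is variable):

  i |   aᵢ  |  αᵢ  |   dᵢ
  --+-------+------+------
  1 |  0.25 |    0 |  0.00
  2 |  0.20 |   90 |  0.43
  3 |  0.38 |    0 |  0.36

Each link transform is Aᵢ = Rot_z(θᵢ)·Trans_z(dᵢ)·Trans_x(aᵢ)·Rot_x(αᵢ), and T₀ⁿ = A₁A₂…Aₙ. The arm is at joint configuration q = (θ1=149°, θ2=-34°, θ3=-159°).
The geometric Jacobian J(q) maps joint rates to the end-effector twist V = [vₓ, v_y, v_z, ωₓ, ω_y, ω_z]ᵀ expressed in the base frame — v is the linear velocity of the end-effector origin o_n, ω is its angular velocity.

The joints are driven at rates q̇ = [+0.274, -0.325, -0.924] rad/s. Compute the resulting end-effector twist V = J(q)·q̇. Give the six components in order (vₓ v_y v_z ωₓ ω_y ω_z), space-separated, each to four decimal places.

o_n = [0.1774, 0.1406, 0.2938]
J₁: ẑ×o_n = [-0.1406, 0.1774, 0.0000], ω = ẑ
J2: z=[0.0000, 0.0000, 1.0000] o=[-0.2143, 0.1288, 0.0000] → [-0.0119, 0.3917, 0.0000, 0.0000, 0.0000, 1.0000]
J3: z=[0.9063, 0.4226, 0.0000] o=[-0.2988, 0.3100, 0.4300] → [-0.0576, 0.1234, -0.3548, 0.9063, 0.4226, 0.0000]
V = J·q̇ = [0.0185, -0.1927, 0.3278, -0.8374, -0.3905, -0.0510]

0.0185 -0.1927 0.3278 -0.8374 -0.3905 -0.0510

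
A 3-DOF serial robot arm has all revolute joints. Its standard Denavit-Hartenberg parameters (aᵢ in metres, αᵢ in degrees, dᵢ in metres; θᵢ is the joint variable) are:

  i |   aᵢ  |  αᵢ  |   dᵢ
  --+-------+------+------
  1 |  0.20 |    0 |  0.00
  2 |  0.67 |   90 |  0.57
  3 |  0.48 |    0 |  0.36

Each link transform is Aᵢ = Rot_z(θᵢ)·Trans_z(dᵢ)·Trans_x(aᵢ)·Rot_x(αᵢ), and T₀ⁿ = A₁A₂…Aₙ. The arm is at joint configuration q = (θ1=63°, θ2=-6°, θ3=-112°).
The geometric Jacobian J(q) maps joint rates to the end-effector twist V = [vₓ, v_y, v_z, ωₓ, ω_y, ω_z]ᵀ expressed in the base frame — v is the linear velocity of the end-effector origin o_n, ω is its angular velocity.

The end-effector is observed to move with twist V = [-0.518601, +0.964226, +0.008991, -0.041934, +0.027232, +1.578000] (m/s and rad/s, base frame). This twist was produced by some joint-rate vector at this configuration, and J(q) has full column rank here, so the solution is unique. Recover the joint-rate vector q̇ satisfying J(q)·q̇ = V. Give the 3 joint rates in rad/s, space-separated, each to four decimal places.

0.9380 0.6400 -0.0500

o_n = [0.6597, 0.3932, 0.1250]
J₁: ẑ×o_n = [-0.3932, 0.6597, 0.0000], ω = ẑ
J2: z=[0.0000, 0.0000, 1.0000] o=[0.0908, 0.1782, 0.0000] → [-0.2150, 0.5689, 0.0000, 0.0000, 0.0000, 1.0000]
J3: z=[0.8387, -0.5446, 0.0000] o=[0.4557, 0.7401, 0.5700] → [0.2424, 0.3732, -0.1798, 0.8387, -0.5446, 0.0000]
q̇ = J⁺·V = [0.9380, 0.6400, -0.0500]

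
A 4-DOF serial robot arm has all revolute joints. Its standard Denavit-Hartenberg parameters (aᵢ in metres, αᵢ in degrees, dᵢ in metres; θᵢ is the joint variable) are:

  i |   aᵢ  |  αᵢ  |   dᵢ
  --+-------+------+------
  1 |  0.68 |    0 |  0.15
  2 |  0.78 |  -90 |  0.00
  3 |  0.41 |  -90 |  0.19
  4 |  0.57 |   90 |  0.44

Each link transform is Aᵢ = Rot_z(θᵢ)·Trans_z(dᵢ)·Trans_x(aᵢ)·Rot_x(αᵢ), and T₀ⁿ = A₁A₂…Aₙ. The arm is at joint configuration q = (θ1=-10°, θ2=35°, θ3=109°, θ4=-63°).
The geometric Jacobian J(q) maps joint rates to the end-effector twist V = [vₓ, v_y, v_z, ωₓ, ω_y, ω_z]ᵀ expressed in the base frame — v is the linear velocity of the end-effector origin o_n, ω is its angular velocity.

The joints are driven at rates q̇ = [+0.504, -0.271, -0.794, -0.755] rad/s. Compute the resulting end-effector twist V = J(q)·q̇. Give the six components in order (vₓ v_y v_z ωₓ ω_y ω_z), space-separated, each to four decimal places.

0.2803 0.6936 -0.1407 0.9825 -0.4179 -0.0128

o_n = [0.5073, 0.5762, -0.3391]
J₁: ẑ×o_n = [-0.5762, 0.5073, 0.0000], ω = ẑ
J2: z=[0.0000, 0.0000, 1.0000] o=[0.6697, -0.1181, 0.1500] → [-0.6943, -0.1624, 0.0000, 0.0000, 0.0000, 1.0000]
J3: z=[-0.4226, 0.9063, 0.0000] o=[1.3766, 0.2116, 0.1500] → [-0.4433, -0.2067, 0.6338, -0.4226, 0.9063, 0.0000]
J4: z=[-0.8569, -0.3996, 0.3256] o=[1.1753, 0.3273, -0.2377] → [-0.0405, -0.3044, -0.4802, -0.8569, -0.3996, 0.3256]
V = J·q̇ = [0.2803, 0.6936, -0.1407, 0.9825, -0.4179, -0.0128]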